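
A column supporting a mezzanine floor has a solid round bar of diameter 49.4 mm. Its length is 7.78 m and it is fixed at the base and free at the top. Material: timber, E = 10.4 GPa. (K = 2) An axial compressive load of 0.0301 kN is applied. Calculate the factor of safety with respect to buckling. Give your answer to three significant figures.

I = πd⁴/64 = π×49.4⁴/64 = 2.923×10^5 mm⁴
I = 2.923×10^5 mm⁴ = 2.923×10^-7 m⁴
Effective length L_e = K·L = 2 × 7.78 = 15.56 m
P_cr = π²EI / L_e² = π² × 10.4×10⁹ × 2.923×10^-7 / 15.56² = 123.9 N
Factor of safety n = P_cr / P = 0.12393 / 0.0301 = 4.12

n ≈ 4.12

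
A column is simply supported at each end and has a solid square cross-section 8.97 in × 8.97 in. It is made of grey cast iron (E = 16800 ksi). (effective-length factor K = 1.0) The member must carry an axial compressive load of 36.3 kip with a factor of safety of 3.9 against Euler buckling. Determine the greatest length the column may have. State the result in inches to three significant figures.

L_max ≈ 795 in

I = a⁴/12 = 8.97⁴/12 = 539.5 in⁴
Required critical load P_cr = n·P = 3.9 × 36.3 = 141.6 kip = 1.416×10^5 lb
From P_cr = π²EI/(K·L)²:  L = (1/K)·√(π²EI/P_cr) = (1/1)·√(π²×1.68×10^7×539.5/1.416×10^5)
L = 795 in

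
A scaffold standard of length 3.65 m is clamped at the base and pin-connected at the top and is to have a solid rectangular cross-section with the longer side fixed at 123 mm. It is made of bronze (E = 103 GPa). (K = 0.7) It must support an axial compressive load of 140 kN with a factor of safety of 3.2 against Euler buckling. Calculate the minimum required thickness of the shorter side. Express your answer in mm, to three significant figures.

b ≈ 65.5 mm

Required P_cr = n·P = 3.2 × 140 = 448.0 kN
L_e = K·L = 0.7 × 3.65 = 2.555 m
Required I = P_cr·L_e²/(π²E) = 4.480×10^5 × 2.555² / (π² × 1.03×10^11) = 2.877×10^-6 m⁴
I_req = 2.877×10^6 mm⁴
Rectangle, weak axis: I_min = h·b³/12 with h = 123 mm fixed  ⇒  b = (12I/h)^(1/3) = 65.5 mm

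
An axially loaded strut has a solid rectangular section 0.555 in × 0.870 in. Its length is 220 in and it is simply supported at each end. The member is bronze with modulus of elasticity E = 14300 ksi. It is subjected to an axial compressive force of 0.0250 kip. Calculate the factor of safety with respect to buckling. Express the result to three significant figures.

n ≈ 1.45

Buckling occurs about the weak axis: I_min = h·b³/12 with b = 0.555 in (the shorter side).
I_min = 0.870×0.555³/12 = 1.239×10^-2 in⁴
Effective length L_e = K·L = 1 × 220 = 220.0 in
P_cr = π²EI / L_e² = π² × 14300×10³ × 1.239×10^-2 / 220.0² = 36.14 lb
Factor of safety n = P_cr / P = 0.036142 / 0.0250 = 1.45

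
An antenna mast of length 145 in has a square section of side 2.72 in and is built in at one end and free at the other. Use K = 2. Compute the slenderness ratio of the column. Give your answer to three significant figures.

I = a⁴/12 = 2.72⁴/12 = 4.561 in⁴
A = 7.398 in²;  r_min = √(I/A) = √(4.561/7.398) = 0.7852 in
L_e = K·L = 2 × 145 = 290.0 in
λ = L_e / r_min = 290.00 / 0.7852 = 369

λ ≈ 369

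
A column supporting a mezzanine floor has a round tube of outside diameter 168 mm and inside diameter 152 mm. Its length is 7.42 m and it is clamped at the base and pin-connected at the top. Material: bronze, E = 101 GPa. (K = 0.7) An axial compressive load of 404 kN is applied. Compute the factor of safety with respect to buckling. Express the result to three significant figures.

d_o = 168 mm, d_i = 152 mm
I = π(d_o⁴ − d_i⁴)/64 = π(168⁴ − 152.0⁴)/64 = 1.290×10^7 mm⁴
I = 1.290×10^7 mm⁴ = 1.290×10^-5 m⁴
Effective length L_e = K·L = 0.7 × 7.42 = 5.194 m
P_cr = π²EI / L_e² = π² × 101×10⁹ × 1.290×10^-5 / 5.194² = 4.767×10^5 N
Factor of safety n = P_cr / P = 476.66 / 404 = 1.18

n ≈ 1.18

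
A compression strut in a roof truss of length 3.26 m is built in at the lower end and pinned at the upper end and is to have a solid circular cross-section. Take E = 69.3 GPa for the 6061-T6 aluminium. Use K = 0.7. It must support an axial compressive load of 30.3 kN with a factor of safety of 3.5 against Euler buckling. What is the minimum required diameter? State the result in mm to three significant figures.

Required P_cr = n·P = 3.5 × 30.3 = 106.0 kN
L_e = K·L = 0.7 × 3.26 = 2.282 m
Required I = P_cr·L_e²/(π²E) = 1.060×10^5 × 2.282² / (π² × 6.93×10^10) = 8.074×10^-7 m⁴
I_req = 8.074×10^5 mm⁴
Solid circle: I = πd⁴/64  ⇒  d = (64I/π)^(1/4) = (64×8.074×10^5/π)^(1/4) = 63.7 mm

d ≈ 63.7 mm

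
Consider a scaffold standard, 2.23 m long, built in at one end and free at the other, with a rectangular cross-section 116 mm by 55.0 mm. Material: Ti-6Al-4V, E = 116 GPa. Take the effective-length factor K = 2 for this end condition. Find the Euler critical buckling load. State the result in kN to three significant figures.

Buckling occurs about the weak axis: I_min = h·b³/12 with b = 55.0 mm (the shorter side).
I_min = 116×55.0³/12 = 1.608×10^6 mm⁴
I = 1.608×10^6 mm⁴ = 1.608×10^-6 m⁴
Effective length L_e = K·L = 2 × 2.23 = 4.460 m
P_cr = π²EI / L_e² = π² × 116×10⁹ × 1.608×10^-6 / 4.460² = 9.257×10^4 N

P_cr ≈ 92.6 kN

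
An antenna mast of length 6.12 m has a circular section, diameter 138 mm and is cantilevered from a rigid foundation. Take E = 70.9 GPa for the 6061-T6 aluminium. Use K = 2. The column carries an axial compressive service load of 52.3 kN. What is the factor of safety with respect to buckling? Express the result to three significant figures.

I = πd⁴/64 = π×138⁴/64 = 1.780×10^7 mm⁴
I = 1.780×10^7 mm⁴ = 1.780×10^-5 m⁴
Effective length L_e = K·L = 2 × 6.12 = 12.24 m
P_cr = π²EI / L_e² = π² × 70.9×10⁹ × 1.780×10^-5 / 12.24² = 8.315×10^4 N
Factor of safety n = P_cr / P = 83.151 / 52.3 = 1.59

n ≈ 1.59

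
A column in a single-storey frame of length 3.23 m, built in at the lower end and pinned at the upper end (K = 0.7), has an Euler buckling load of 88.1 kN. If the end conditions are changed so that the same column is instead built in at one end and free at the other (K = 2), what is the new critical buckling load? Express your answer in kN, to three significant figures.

P_cr ≈ 10.8 kN

P_cr ∝ 1/K², so P_cr,new = P_cr,old × (K_old/K_new)² = 88.1 × (0.7/2)²
= 88.1 × 0.1225 = 10.8 kN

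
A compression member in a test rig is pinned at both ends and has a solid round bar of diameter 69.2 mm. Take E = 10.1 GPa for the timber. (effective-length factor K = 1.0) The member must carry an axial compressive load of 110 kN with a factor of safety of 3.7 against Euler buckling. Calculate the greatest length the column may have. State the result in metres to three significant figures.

I = πd⁴/64 = π×69.2⁴/64 = 1.126×10^6 mm⁴
I = 1.126×10^-6 m⁴
Required critical load P_cr = n·P = 3.7 × 110 = 407.0 kN = 4.070×10^5 N
From P_cr = π²EI/(K·L)²:  L = (1/K)·√(π²EI/P_cr) = (1/1)·√(π²×1.01×10^10×1.126×10^-6/4.070×10^5)
L = 0.525 m

L_max ≈ 0.525 m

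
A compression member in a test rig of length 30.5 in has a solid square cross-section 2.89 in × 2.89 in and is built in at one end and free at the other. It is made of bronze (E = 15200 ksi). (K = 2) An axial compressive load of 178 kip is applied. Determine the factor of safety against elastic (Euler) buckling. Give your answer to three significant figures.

I = a⁴/12 = 2.89⁴/12 = 5.813 in⁴
Effective length L_e = K·L = 2 × 30.5 = 61.00 in
P_cr = π²EI / L_e² = π² × 15200×10³ × 5.813 / 61.00² = 2.344×10^5 lb
Factor of safety n = P_cr / P = 234.37 / 178 = 1.32

n ≈ 1.32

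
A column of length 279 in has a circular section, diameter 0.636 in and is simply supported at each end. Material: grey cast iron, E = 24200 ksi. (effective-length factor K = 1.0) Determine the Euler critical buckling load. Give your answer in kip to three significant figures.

P_cr ≈ 0.0246 kip

I = πd⁴/64 = π×0.636⁴/64 = 8.032×10^-3 in⁴
Effective length L_e = K·L = 1 × 279 = 279.0 in
P_cr = π²EI / L_e² = π² × 24200×10³ × 8.032×10^-3 / 279.0² = 24.64 lb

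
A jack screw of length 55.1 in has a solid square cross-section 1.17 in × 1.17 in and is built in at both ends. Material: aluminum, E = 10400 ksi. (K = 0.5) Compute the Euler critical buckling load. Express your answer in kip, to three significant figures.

P_cr ≈ 21.1 kip

I = a⁴/12 = 1.17⁴/12 = 0.1562 in⁴
Effective length L_e = K·L = 0.5 × 55.1 = 27.55 in
P_cr = π²EI / L_e² = π² × 10400×10³ × 0.1562 / 27.55² = 2.112×10^4 lb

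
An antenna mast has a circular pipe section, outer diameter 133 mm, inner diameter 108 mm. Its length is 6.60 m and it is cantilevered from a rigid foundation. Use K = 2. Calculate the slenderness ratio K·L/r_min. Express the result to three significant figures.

λ ≈ 308

d_o = 133 mm, d_i = 108 mm
I = π(d_o⁴ − d_i⁴)/64 = π(133⁴ − 108.0⁴)/64 = 8.681×10^6 mm⁴
A = 4.732×10^3 mm²;  r_min = √(I/A) = √(8.681×10^6/4.732×10^3) = 42.83 mm
L_e = K·L = 2 × 6.60 m = 13.20 m = 13200 mm
λ = L_e / r_min = 13200 / 42.83 = 308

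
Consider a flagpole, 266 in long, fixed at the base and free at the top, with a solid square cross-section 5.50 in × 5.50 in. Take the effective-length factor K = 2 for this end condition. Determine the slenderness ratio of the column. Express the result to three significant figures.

For a square r = a/√12 = 5.50/√12 = 1.588 in
L_e = K·L = 2 × 266 = 532.0 in
λ = L_e / r_min = 532.00 / 1.588 = 335

λ ≈ 335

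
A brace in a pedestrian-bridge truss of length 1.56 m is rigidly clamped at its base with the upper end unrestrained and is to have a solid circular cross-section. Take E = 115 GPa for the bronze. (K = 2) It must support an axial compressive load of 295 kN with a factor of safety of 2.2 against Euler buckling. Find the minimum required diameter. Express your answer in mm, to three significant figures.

Required P_cr = n·P = 2.2 × 295 = 649.0 kN
L_e = K·L = 2 × 1.56 = 3.120 m
Required I = P_cr·L_e²/(π²E) = 6.490×10^5 × 3.120² / (π² × 1.15×10^11) = 5.566×10^-6 m⁴
I_req = 5.566×10^6 mm⁴
Solid circle: I = πd⁴/64  ⇒  d = (64I/π)^(1/4) = (64×5.566×10^6/π)^(1/4) = 103 mm

d ≈ 103 mm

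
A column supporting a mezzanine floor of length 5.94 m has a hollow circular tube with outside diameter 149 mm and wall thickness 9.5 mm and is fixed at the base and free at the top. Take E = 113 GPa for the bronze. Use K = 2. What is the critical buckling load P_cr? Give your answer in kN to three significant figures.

Inner diameter d_i = 149 − 2×9.5 = 130.0 mm
I = π(d_o⁴ − d_i⁴)/64 = π(149⁴ − 130.0⁴)/64 = 1.017×10^7 mm⁴
I = 1.017×10^7 mm⁴ = 1.017×10^-5 m⁴
Effective length L_e = K·L = 2 × 5.94 = 11.88 m
P_cr = π²EI / L_e² = π² × 113×10⁹ × 1.017×10^-5 / 11.88² = 8.040×10^4 N

P_cr ≈ 80.4 kN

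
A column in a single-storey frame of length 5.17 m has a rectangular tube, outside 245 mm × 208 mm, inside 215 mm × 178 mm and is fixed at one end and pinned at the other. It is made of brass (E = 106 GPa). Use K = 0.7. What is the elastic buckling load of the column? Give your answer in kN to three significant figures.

P_cr ≈ 6600 kN

Weak-axis I_min = (h_o·b_o³ − h_i·b_i³)/12 with b_o = 208, b_i = 178.0 mm (shorter outer/inner sides).
I_min = (245×208³ − 215.0×178.0³)/12 = 8.268×10^7 mm⁴
I = 8.268×10^7 mm⁴ = 8.268×10^-5 m⁴
Effective length L_e = K·L = 0.7 × 5.17 = 3.619 m
P_cr = π²EI / L_e² = π² × 106×10⁹ × 8.268×10^-5 / 3.619² = 6.605×10^6 N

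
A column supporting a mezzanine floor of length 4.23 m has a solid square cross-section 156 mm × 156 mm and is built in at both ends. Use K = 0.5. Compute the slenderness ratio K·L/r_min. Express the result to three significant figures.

λ ≈ 47.0

I = a⁴/12 = 156⁴/12 = 4.935×10^7 mm⁴
A = 2.434×10^4 mm²;  r_min = √(I/A) = √(4.935×10^7/2.434×10^4) = 45.03 mm
L_e = K·L = 0.5 × 4.23 m = 2.115 m = 2115.0 mm
λ = L_e / r_min = 2115.0 / 45.03 = 47.0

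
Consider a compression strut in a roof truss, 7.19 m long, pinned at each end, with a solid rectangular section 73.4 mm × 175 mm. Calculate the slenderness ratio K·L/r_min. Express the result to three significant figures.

λ ≈ 339

For a rectangle r_min = b/√12 = 73.4/√12 = 21.19 mm
L_e = K·L = 1 × 7.19 m = 7.190 m = 7190.0 mm
λ = L_e / r_min = 7190.0 / 21.19 = 339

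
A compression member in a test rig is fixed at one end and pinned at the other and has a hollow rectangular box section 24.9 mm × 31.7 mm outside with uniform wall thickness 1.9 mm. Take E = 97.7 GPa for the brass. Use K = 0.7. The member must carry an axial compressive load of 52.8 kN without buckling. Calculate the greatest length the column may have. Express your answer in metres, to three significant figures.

Inner dimensions: h_i = 31.7 − 2×1.9 = 27.90 mm, b_i = 24.9 − 2×1.9 = 21.10 mm
Weak-axis I_min = (h_o·b_o³ − h_i·b_i³)/12 with b_o = 24.9, b_i = 21.10 mm (shorter outer/inner sides).
I_min = (31.7×24.9³ − 27.90×21.10³)/12 = 1.894×10^4 mm⁴
I = 1.894×10^-8 m⁴
At the buckling limit P_cr = P = 5.280×10^4 N
From P_cr = π²EI/(K·L)²:  L = (1/K)·√(π²EI/P_cr) = (1/0.7)·√(π²×9.77×10^10×1.894×10^-8/5.280×10^4)
L = 0.840 m

L_max ≈ 0.840 m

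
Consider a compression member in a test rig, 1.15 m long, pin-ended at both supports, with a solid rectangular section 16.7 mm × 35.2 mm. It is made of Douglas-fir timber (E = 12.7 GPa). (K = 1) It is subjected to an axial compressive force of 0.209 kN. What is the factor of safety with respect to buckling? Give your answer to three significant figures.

Buckling occurs about the weak axis: I_min = h·b³/12 with b = 16.7 mm (the shorter side).
I_min = 35.2×16.7³/12 = 1.366×10^4 mm⁴
I = 1.366×10^4 mm⁴ = 1.366×10^-8 m⁴
Effective length L_e = K·L = 1 × 1.15 = 1.150 m
P_cr = π²EI / L_e² = π² × 12.7×10⁹ × 1.366×10^-8 / 1.150² = 1.295×10^3 N
Factor of safety n = P_cr / P = 1.2948 / 0.209 = 6.20

n ≈ 6.20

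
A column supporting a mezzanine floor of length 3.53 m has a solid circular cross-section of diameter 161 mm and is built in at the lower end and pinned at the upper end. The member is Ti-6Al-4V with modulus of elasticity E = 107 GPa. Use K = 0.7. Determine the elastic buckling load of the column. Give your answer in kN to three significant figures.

P_cr ≈ 5700 kN

I = πd⁴/64 = π×161⁴/64 = 3.298×10^7 mm⁴
I = 3.298×10^7 mm⁴ = 3.298×10^-5 m⁴
Effective length L_e = K·L = 0.7 × 3.53 = 2.471 m
P_cr = π²EI / L_e² = π² × 107×10⁹ × 3.298×10^-5 / 2.471² = 5.704×10^6 N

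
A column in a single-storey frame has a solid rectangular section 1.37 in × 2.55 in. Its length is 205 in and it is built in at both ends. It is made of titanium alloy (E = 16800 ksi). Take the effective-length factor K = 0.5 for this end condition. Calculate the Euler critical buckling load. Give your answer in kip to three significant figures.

Buckling occurs about the weak axis: I_min = h·b³/12 with b = 1.37 in (the shorter side).
I_min = 2.55×1.37³/12 = 0.5464 in⁴
Effective length L_e = K·L = 0.5 × 205 = 102.5 in
P_cr = π²EI / L_e² = π² × 16800×10³ × 0.5464 / 102.5² = 8.623×10^3 lb

P_cr ≈ 8.62 kip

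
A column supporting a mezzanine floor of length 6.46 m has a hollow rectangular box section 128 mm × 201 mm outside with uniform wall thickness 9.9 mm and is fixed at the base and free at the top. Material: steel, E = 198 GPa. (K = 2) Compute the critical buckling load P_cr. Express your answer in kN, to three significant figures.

P_cr ≈ 187 kN

Inner dimensions: h_i = 201 − 2×9.9 = 181.2 mm, b_i = 128 − 2×9.9 = 108.2 mm
Weak-axis I_min = (h_o·b_o³ − h_i·b_i³)/12 with b_o = 128, b_i = 108.2 mm (shorter outer/inner sides).
I_min = (201×128³ − 181.2×108.2³)/12 = 1.600×10^7 mm⁴
I = 1.600×10^7 mm⁴ = 1.600×10^-5 m⁴
Effective length L_e = K·L = 2 × 6.46 = 12.92 m
P_cr = π²EI / L_e² = π² × 198×10⁹ × 1.600×10^-5 / 12.92² = 1.873×10^5 N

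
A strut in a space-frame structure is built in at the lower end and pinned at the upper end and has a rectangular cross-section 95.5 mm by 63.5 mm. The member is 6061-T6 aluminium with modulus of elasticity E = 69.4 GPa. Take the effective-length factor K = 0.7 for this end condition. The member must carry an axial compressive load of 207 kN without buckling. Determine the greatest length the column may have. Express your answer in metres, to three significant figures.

Buckling occurs about the weak axis: I_min = h·b³/12 with b = 63.5 mm (the shorter side).
I_min = 95.5×63.5³/12 = 2.038×10^6 mm⁴
I = 2.038×10^-6 m⁴
At the buckling limit P_cr = P = 2.070×10^5 N
From P_cr = π²EI/(K·L)²:  L = (1/K)·√(π²EI/P_cr) = (1/0.7)·√(π²×6.94×10^10×2.038×10^-6/2.070×10^5)
L = 3.71 m

L_max ≈ 3.71 m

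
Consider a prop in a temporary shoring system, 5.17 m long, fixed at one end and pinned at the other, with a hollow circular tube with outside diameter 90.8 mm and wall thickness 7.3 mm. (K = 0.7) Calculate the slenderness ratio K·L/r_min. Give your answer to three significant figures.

Inner diameter d_i = 90.8 − 2×7.3 = 76.20 mm
I = π(d_o⁴ − d_i⁴)/64 = π(90.8⁴ − 76.20⁴)/64 = 1.682×10^6 mm⁴
A = 1.915×10^3 mm²;  r_min = √(I/A) = √(1.682×10^6/1.915×10^3) = 29.63 mm
L_e = K·L = 0.7 × 5.17 m = 3.619 m = 3619.0 mm
λ = L_e / r_min = 3619.0 / 29.63 = 122

λ ≈ 122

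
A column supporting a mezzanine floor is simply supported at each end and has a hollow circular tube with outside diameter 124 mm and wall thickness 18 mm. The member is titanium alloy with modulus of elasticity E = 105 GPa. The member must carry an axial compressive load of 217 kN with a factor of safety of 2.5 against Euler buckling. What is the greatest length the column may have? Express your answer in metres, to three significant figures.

Inner diameter d_i = 124 − 2×18 = 88.00 mm
I = π(d_o⁴ − d_i⁴)/64 = π(124⁴ − 88.00⁴)/64 = 8.662×10^6 mm⁴
I = 8.662×10^-6 m⁴
Required critical load P_cr = n·P = 2.5 × 217 = 542.5 kN = 5.425×10^5 N
From P_cr = π²EI/(K·L)²:  L = (1/K)·√(π²EI/P_cr) = (1/1)·√(π²×1.05×10^11×8.662×10^-6/5.425×10^5)
L = 4.07 m

L_max ≈ 4.07 m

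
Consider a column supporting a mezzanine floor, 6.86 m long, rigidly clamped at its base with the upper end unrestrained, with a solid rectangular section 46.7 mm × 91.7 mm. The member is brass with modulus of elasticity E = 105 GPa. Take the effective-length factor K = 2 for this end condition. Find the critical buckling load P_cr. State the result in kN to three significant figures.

Buckling occurs about the weak axis: I_min = h·b³/12 with b = 46.7 mm (the shorter side).
I_min = 91.7×46.7³/12 = 7.783×10^5 mm⁴
I = 7.783×10^5 mm⁴ = 7.783×10^-7 m⁴
Effective length L_e = K·L = 2 × 6.86 = 13.72 m
P_cr = π²EI / L_e² = π² × 105×10⁹ × 7.783×10^-7 / 13.72² = 4.285×10^3 N

P_cr ≈ 4.28 kN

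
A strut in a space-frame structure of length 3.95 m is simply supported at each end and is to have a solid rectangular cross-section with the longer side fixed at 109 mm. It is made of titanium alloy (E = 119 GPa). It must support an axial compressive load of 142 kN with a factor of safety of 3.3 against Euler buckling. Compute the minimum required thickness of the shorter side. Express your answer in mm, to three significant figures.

b ≈ 88.2 mm

Required P_cr = n·P = 3.3 × 142 = 468.6 kN
L_e = K·L = 1 × 3.95 = 3.950 m
Required I = P_cr·L_e²/(π²E) = 4.686×10^5 × 3.950² / (π² × 1.19×10^11) = 6.225×10^-6 m⁴
I_req = 6.225×10^6 mm⁴
Rectangle, weak axis: I_min = h·b³/12 with h = 109 mm fixed  ⇒  b = (12I/h)^(1/3) = 88.2 mm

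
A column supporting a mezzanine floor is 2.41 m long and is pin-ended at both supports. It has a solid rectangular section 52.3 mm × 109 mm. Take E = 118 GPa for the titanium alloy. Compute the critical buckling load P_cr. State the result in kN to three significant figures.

Buckling occurs about the weak axis: I_min = h·b³/12 with b = 52.3 mm (the shorter side).
I_min = 109×52.3³/12 = 1.299×10^6 mm⁴
I = 1.299×10^6 mm⁴ = 1.299×10^-6 m⁴
Effective length L_e = K·L = 1 × 2.41 = 2.410 m
P_cr = π²EI / L_e² = π² × 118×10⁹ × 1.299×10^-6 / 2.410² = 2.606×10^5 N

P_cr ≈ 261 kN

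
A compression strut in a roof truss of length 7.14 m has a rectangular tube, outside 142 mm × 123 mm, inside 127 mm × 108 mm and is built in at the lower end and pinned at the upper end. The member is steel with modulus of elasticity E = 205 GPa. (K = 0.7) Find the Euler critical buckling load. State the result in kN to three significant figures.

P_cr ≈ 704 kN

Weak-axis I_min = (h_o·b_o³ − h_i·b_i³)/12 with b_o = 123, b_i = 108.0 mm (shorter outer/inner sides).
I_min = (142×123³ − 127.0×108.0³)/12 = 8.688×10^6 mm⁴
I = 8.688×10^6 mm⁴ = 8.688×10^-6 m⁴
Effective length L_e = K·L = 0.7 × 7.14 = 4.998 m
P_cr = π²EI / L_e² = π² × 205×10⁹ × 8.688×10^-6 / 4.998² = 7.037×10^5 N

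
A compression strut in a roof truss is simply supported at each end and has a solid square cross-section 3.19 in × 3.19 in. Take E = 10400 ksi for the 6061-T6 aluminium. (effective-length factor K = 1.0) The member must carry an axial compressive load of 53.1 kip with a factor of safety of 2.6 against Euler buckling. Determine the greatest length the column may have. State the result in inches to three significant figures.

I = a⁴/12 = 3.19⁴/12 = 8.629 in⁴
Required critical load P_cr = n·P = 2.6 × 53.1 = 138.1 kip = 1.381×10^5 lb
From P_cr = π²EI/(K·L)²:  L = (1/K)·√(π²EI/P_cr) = (1/1)·√(π²×1.04×10^7×8.629/1.381×10^5)
L = 80.1 in

L_max ≈ 80.1 in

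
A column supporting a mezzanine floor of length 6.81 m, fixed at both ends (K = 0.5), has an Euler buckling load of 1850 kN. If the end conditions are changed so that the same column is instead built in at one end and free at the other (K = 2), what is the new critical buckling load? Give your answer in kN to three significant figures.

P_cr ∝ 1/K², so P_cr,new = P_cr,old × (K_old/K_new)² = 1850 × (0.5/2)²
= 1850 × 0.06250 = 116 kN

P_cr ≈ 116 kN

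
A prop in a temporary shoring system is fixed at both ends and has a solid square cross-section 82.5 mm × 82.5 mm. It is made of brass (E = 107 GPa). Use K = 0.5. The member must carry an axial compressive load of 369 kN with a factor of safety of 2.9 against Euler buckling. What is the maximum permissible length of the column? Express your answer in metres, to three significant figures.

I = a⁴/12 = 82.5⁴/12 = 3.860×10^6 mm⁴
I = 3.860×10^-6 m⁴
Required critical load P_cr = n·P = 2.9 × 369 = 1070 kN = 1.070×10^6 N
From P_cr = π²EI/(K·L)²:  L = (1/K)·√(π²EI/P_cr) = (1/0.5)·√(π²×1.07×10^11×3.860×10^-6/1.070×10^6)
L = 3.90 m

L_max ≈ 3.90 m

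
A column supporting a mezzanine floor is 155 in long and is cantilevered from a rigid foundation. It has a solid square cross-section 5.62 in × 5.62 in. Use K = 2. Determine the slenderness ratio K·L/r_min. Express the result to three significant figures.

λ ≈ 191

I = a⁴/12 = 5.62⁴/12 = 83.13 in⁴
A = 31.58 in²;  r_min = √(I/A) = √(83.13/31.58) = 1.622 in
L_e = K·L = 2 × 155 = 310.0 in
λ = L_e / r_min = 310.00 / 1.622 = 191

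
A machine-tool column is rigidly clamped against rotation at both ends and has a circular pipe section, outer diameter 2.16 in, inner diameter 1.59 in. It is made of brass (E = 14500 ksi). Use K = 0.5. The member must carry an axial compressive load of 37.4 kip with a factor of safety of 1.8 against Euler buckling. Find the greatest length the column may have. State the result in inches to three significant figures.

d_o = 2.16 in, d_i = 1.59 in
I = π(d_o⁴ − d_i⁴)/64 = π(2.16⁴ − 1.590⁴)/64 = 0.7548 in⁴
Required critical load P_cr = n·P = 1.8 × 37.4 = 67.32 kip = 6.732×10^4 lb
From P_cr = π²EI/(K·L)²:  L = (1/K)·√(π²EI/P_cr) = (1/0.5)·√(π²×1.45×10^7×0.7548/6.732×10^4)
L = 80.1 in

L_max ≈ 80.1 in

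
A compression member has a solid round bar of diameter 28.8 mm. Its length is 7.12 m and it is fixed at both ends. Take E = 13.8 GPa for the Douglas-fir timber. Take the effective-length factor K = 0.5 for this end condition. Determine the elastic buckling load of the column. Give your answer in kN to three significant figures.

P_cr ≈ 0.363 kN

I = πd⁴/64 = π×28.8⁴/64 = 3.377×10^4 mm⁴
I = 3.377×10^4 mm⁴ = 3.377×10^-8 m⁴
Effective length L_e = K·L = 0.5 × 7.12 = 3.560 m
P_cr = π²EI / L_e² = π² × 13.8×10⁹ × 3.377×10^-8 / 3.560² = 362.9 N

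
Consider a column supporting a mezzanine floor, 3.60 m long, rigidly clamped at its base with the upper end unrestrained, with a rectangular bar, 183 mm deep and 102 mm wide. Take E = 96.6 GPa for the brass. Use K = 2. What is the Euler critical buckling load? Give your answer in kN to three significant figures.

Buckling occurs about the weak axis: I_min = h·b³/12 with b = 102 mm (the shorter side).
I_min = 183×102³/12 = 1.618×10^7 mm⁴
I = 1.618×10^7 mm⁴ = 1.618×10^-5 m⁴
Effective length L_e = K·L = 2 × 3.60 = 7.200 m
P_cr = π²EI / L_e² = π² × 96.6×10⁹ × 1.618×10^-5 / 7.200² = 2.976×10^5 N

P_cr ≈ 298 kN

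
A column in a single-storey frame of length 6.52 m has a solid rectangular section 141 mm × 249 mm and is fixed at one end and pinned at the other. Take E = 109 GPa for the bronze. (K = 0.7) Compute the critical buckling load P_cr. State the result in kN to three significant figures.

P_cr ≈ 3000 kN

Buckling occurs about the weak axis: I_min = h·b³/12 with b = 141 mm (the shorter side).
I_min = 249×141³/12 = 5.817×10^7 mm⁴
I = 5.817×10^7 mm⁴ = 5.817×10^-5 m⁴
Effective length L_e = K·L = 0.7 × 6.52 = 4.564 m
P_cr = π²EI / L_e² = π² × 109×10⁹ × 5.817×10^-5 / 4.564² = 3.004×10^6 N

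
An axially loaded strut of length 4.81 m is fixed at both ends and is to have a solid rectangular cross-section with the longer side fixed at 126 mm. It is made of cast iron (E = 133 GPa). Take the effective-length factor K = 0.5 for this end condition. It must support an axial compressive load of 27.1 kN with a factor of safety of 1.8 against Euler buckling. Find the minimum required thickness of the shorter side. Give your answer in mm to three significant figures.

b ≈ 27.4 mm

Required P_cr = n·P = 1.8 × 27.1 = 48.78 kN
L_e = K·L = 0.5 × 4.81 = 2.405 m
Required I = P_cr·L_e²/(π²E) = 4.878×10^4 × 2.405² / (π² × 1.33×10^11) = 2.149×10^-7 m⁴
I_req = 2.149×10^5 mm⁴
Rectangle, weak axis: I_min = h·b³/12 with h = 126 mm fixed  ⇒  b = (12I/h)^(1/3) = 27.4 mm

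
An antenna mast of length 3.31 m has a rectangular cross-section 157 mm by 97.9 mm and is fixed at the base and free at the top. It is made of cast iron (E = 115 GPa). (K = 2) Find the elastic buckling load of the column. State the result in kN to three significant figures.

P_cr ≈ 318 kN

Buckling occurs about the weak axis: I_min = h·b³/12 with b = 97.9 mm (the shorter side).
I_min = 157×97.9³/12 = 1.228×10^7 mm⁴
I = 1.228×10^7 mm⁴ = 1.228×10^-5 m⁴
Effective length L_e = K·L = 2 × 3.31 = 6.620 m
P_cr = π²EI / L_e² = π² × 115×10⁹ × 1.228×10^-5 / 6.620² = 3.179×10^5 N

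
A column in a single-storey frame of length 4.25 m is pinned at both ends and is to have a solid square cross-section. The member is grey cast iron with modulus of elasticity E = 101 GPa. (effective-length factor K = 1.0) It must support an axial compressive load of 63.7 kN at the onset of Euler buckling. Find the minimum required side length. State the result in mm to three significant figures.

a ≈ 61.0 mm

L_e = K·L = 1 × 4.25 = 4.250 m
Required I = P_cr·L_e²/(π²E) = 6.370×10^4 × 4.250² / (π² × 1.01×10^11) = 1.154×10^-6 m⁴
I_req = 1.154×10^6 mm⁴
Solid square: I = a⁴/12  ⇒  a = (12I)^(1/4) = (12×1.154×10^6)^(1/4) = 61.0 mm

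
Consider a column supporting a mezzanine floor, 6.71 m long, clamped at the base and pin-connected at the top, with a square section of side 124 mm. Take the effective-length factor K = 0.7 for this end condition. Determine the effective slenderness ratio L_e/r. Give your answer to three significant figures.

λ ≈ 131

I = a⁴/12 = 124⁴/12 = 1.970×10^7 mm⁴
A = 1.538×10^4 mm²;  r_min = √(I/A) = √(1.970×10^7/1.538×10^4) = 35.80 mm
L_e = K·L = 0.7 × 6.71 m = 4.697 m = 4697.0 mm
λ = L_e / r_min = 4697.0 / 35.80 = 131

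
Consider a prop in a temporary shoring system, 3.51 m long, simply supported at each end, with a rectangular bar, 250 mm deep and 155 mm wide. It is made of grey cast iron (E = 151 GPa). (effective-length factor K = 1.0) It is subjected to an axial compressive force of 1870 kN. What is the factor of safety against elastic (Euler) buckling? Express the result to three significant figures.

Buckling occurs about the weak axis: I_min = h·b³/12 with b = 155 mm (the shorter side).
I_min = 250×155³/12 = 7.758×10^7 mm⁴
I = 7.758×10^7 mm⁴ = 7.758×10^-5 m⁴
Effective length L_e = K·L = 1 × 3.51 = 3.510 m
P_cr = π²EI / L_e² = π² × 151×10⁹ × 7.758×10^-5 / 3.510² = 9.385×10^6 N
Factor of safety n = P_cr / P = 9384.6 / 1870 = 5.02

n ≈ 5.02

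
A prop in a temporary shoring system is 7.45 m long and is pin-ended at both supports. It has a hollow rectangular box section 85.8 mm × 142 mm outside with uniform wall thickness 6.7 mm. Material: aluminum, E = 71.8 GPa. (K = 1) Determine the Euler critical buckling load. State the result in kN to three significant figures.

P_cr ≈ 43.5 kN

Inner dimensions: h_i = 142 − 2×6.7 = 128.6 mm, b_i = 85.8 − 2×6.7 = 72.40 mm
Weak-axis I_min = (h_o·b_o³ − h_i·b_i³)/12 with b_o = 85.8, b_i = 72.40 mm (shorter outer/inner sides).
I_min = (142×85.8³ − 128.6×72.40³)/12 = 3.407×10^6 mm⁴
I = 3.407×10^6 mm⁴ = 3.407×10^-6 m⁴
Effective length L_e = K·L = 1 × 7.45 = 7.450 m
P_cr = π²EI / L_e² = π² × 71.8×10⁹ × 3.407×10^-6 / 7.450² = 4.350×10^4 N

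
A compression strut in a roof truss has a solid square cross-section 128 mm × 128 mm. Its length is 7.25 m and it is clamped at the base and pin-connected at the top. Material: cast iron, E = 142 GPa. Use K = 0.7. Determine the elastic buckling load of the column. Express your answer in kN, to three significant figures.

P_cr ≈ 1220 kN

I = a⁴/12 = 128⁴/12 = 2.237×10^7 mm⁴
I = 2.237×10^7 mm⁴ = 2.237×10^-5 m⁴
Effective length L_e = K·L = 0.7 × 7.25 = 5.075 m
P_cr = π²EI / L_e² = π² × 142×10⁹ × 2.237×10^-5 / 5.075² = 1.217×10^6 N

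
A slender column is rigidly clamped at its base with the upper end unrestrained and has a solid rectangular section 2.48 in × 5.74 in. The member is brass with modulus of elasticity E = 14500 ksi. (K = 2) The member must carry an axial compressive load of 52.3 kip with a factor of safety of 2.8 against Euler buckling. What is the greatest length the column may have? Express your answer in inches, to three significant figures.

L_max ≈ 42.2 in

Buckling occurs about the weak axis: I_min = h·b³/12 with b = 2.48 in (the shorter side).
I_min = 5.74×2.48³/12 = 7.296 in⁴
Required critical load P_cr = n·P = 2.8 × 52.3 = 146.4 kip = 1.464×10^5 lb
From P_cr = π²EI/(K·L)²:  L = (1/K)·√(π²EI/P_cr) = (1/2)·√(π²×1.45×10^7×7.296/1.464×10^5)
L = 42.2 in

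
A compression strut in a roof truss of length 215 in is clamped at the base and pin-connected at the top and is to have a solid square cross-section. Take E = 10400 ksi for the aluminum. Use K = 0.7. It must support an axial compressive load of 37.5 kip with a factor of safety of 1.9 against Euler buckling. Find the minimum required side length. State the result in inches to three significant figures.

Required P_cr = n·P = 1.9 × 37.5 = 71.25 kip
L_e = K·L = 0.7 × 215 = 150.5 in
Required I = P_cr·L_e²/(π²E) = 7.125×10^4 × 150.5² / (π² × 1.04×10^7) = 15.72 in⁴
Solid square: I = a⁴/12  ⇒  a = (12I)^(1/4) = (12×15.72)^(1/4) = 3.71 in

a ≈ 3.71 in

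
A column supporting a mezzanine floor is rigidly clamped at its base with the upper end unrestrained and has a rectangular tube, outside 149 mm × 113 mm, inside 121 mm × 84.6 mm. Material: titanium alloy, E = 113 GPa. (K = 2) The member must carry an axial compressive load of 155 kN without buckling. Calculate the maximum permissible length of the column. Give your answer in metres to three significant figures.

Weak-axis I_min = (h_o·b_o³ − h_i·b_i³)/12 with b_o = 113, b_i = 84.60 mm (shorter outer/inner sides).
I_min = (149×113³ − 121.0×84.60³)/12 = 1.181×10^7 mm⁴
I = 1.181×10^-5 m⁴
At the buckling limit P_cr = P = 1.550×10^5 N
From P_cr = π²EI/(K·L)²:  L = (1/K)·√(π²EI/P_cr) = (1/2)·√(π²×1.13×10^11×1.181×10^-5/1.550×10^5)
L = 4.61 m

L_max ≈ 4.61 m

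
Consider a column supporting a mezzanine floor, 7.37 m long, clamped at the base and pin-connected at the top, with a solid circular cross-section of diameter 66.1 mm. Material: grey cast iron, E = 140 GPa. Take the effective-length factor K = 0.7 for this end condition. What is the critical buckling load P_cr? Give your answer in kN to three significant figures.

I = πd⁴/64 = π×66.1⁴/64 = 9.371×10^5 mm⁴
I = 9.371×10^5 mm⁴ = 9.371×10^-7 m⁴
Effective length L_e = K·L = 0.7 × 7.37 = 5.159 m
P_cr = π²EI / L_e² = π² × 140×10⁹ × 9.371×10^-7 / 5.159² = 4.865×10^4 N

P_cr ≈ 48.6 kN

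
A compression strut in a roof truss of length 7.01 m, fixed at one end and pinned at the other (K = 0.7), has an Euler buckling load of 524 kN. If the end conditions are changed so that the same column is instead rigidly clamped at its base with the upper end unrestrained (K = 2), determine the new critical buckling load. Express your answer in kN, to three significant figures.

P_cr ∝ 1/K², so P_cr,new = P_cr,old × (K_old/K_new)² = 524 × (0.7/2)²
= 524 × 0.1225 = 64.2 kN

P_cr ≈ 64.2 kN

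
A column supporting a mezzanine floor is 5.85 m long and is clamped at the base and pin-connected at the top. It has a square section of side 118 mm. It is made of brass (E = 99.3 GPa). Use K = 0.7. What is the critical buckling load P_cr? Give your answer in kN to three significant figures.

P_cr ≈ 944 kN

I = a⁴/12 = 118⁴/12 = 1.616×10^7 mm⁴
I = 1.616×10^7 mm⁴ = 1.616×10^-5 m⁴
Effective length L_e = K·L = 0.7 × 5.85 = 4.095 m
P_cr = π²EI / L_e² = π² × 99.3×10⁹ × 1.616×10^-5 / 4.095² = 9.443×10^5 N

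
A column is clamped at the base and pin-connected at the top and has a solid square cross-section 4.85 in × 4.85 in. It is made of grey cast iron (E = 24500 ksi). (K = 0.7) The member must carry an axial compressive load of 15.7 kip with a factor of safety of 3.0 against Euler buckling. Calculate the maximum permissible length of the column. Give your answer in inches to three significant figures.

L_max ≈ 695 in

I = a⁴/12 = 4.85⁴/12 = 46.11 in⁴
Required critical load P_cr = n·P = 3.0 × 15.7 = 47.10 kip = 4.710×10^4 lb
From P_cr = π²EI/(K·L)²:  L = (1/K)·√(π²EI/P_cr) = (1/0.7)·√(π²×2.45×10^7×46.11/4.710×10^4)
L = 695 in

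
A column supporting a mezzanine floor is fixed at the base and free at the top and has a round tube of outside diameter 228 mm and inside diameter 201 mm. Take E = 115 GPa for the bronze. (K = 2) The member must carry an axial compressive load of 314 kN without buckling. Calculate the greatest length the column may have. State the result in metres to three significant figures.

d_o = 228 mm, d_i = 201 mm
I = π(d_o⁴ − d_i⁴)/64 = π(228⁴ − 201.0⁴)/64 = 5.253×10^7 mm⁴
I = 5.253×10^-5 m⁴
At the buckling limit P_cr = P = 3.140×10^5 N
From P_cr = π²EI/(K·L)²:  L = (1/K)·√(π²EI/P_cr) = (1/2)·√(π²×1.15×10^11×5.253×10^-5/3.140×10^5)
L = 6.89 m

L_max ≈ 6.89 m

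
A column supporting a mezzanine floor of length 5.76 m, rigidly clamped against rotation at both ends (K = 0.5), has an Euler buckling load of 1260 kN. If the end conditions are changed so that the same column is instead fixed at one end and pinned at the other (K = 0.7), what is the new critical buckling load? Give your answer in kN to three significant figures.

P_cr ≈ 643 kN

P_cr ∝ 1/K², so P_cr,new = P_cr,old × (K_old/K_new)² = 1260 × (0.5/0.7)²
= 1260 × 0.5102 = 643 kN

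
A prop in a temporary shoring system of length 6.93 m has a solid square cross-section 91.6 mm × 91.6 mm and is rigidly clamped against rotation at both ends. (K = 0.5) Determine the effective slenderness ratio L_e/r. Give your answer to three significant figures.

I = a⁴/12 = 91.6⁴/12 = 5.867×10^6 mm⁴
A = 8.391×10^3 mm²;  r_min = √(I/A) = √(5.867×10^6/8.391×10^3) = 26.44 mm
L_e = K·L = 0.5 × 6.93 m = 3.465 m = 3465.0 mm
λ = L_e / r_min = 3465.0 / 26.44 = 131

λ ≈ 131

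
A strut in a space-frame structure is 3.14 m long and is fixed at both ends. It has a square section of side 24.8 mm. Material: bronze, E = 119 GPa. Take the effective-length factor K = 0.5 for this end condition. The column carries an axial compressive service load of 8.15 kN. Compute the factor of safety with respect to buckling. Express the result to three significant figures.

n ≈ 1.84

I = a⁴/12 = 24.8⁴/12 = 3.152×10^4 mm⁴
I = 3.152×10^4 mm⁴ = 3.152×10^-8 m⁴
Effective length L_e = K·L = 0.5 × 3.14 = 1.570 m
P_cr = π²EI / L_e² = π² × 119×10⁹ × 3.152×10^-8 / 1.570² = 1.502×10^4 N
Factor of safety n = P_cr / P = 15.020 / 8.15 = 1.84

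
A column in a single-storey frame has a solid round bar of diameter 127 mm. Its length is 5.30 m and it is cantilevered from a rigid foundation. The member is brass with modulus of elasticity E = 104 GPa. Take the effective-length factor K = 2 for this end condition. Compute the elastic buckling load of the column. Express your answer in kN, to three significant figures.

P_cr ≈ 117 kN

I = πd⁴/64 = π×127⁴/64 = 1.277×10^7 mm⁴
I = 1.277×10^7 mm⁴ = 1.277×10^-5 m⁴
Effective length L_e = K·L = 2 × 5.30 = 10.60 m
P_cr = π²EI / L_e² = π² × 104×10⁹ × 1.277×10^-5 / 10.60² = 1.167×10^5 N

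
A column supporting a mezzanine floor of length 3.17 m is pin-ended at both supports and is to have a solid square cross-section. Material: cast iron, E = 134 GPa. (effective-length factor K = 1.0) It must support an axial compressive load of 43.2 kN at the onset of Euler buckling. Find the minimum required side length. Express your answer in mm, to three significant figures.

a ≈ 44.5 mm

L_e = K·L = 1 × 3.17 = 3.170 m
Required I = P_cr·L_e²/(π²E) = 4.320×10^4 × 3.170² / (π² × 1.34×10^11) = 3.282×10^-7 m⁴
I_req = 3.282×10^5 mm⁴
Solid square: I = a⁴/12  ⇒  a = (12I)^(1/4) = (12×3.282×10^5)^(1/4) = 44.5 mm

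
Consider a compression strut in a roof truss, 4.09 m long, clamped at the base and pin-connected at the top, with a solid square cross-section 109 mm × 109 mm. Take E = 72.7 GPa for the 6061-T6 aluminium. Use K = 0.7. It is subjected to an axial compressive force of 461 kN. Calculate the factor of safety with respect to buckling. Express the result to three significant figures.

n ≈ 2.23

I = a⁴/12 = 109⁴/12 = 1.176×10^7 mm⁴
I = 1.176×10^7 mm⁴ = 1.176×10^-5 m⁴
Effective length L_e = K·L = 0.7 × 4.09 = 2.863 m
P_cr = π²EI / L_e² = π² × 72.7×10⁹ × 1.176×10^-5 / 2.863² = 1.030×10^6 N
Factor of safety n = P_cr / P = 1029.7 / 461 = 2.23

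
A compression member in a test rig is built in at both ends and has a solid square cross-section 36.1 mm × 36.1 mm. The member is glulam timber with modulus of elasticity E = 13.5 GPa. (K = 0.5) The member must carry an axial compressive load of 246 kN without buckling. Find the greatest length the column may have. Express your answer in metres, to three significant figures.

I = a⁴/12 = 36.1⁴/12 = 1.415×10^5 mm⁴
I = 1.415×10^-7 m⁴
At the buckling limit P_cr = P = 2.460×10^5 N
From P_cr = π²EI/(K·L)²:  L = (1/K)·√(π²EI/P_cr) = (1/0.5)·√(π²×1.35×10^10×1.415×10^-7/2.460×10^5)
L = 0.554 m

L_max ≈ 0.554 m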